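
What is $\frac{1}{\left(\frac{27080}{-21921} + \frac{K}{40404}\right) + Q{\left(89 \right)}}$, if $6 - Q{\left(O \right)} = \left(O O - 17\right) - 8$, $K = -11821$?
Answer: $- \frac{295232028}{2329831790407} \approx -0.00012672$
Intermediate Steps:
$Q{\left(O \right)} = 31 - O^{2}$ ($Q{\left(O \right)} = 6 - \left(\left(O O - 17\right) - 8\right) = 6 - \left(\left(O^{2} - 17\right) - 8\right) = 6 - \left(\left(-17 + O^{2}\right) - 8\right) = 6 - \left(-25 + O^{2}\right) = 31 - O^{2}$)
$\frac{1}{\left(\frac{27080}{-21921} + \frac{K}{40404}\right) + Q{\left(89 \right)}} = \frac{1}{\left(\frac{27080}{-21921} - \frac{11821}{40404}\right) + \left(31 - 89^{2}\right)} = \frac{1}{\left(27080 \left(- \frac{1}{21921}\right) - \frac{11821}{40404}\right) + \left(31 - 7921\right)} = \frac{1}{\left(- \frac{27080}{21921} - \frac{11821}{40404}\right) + \left(31 - 7921\right)} = \frac{1}{- \frac{451089487}{295232028} - 7890} = \frac{1}{- \frac{2329831790407}{295232028}} = - \frac{295232028}{2329831790407}$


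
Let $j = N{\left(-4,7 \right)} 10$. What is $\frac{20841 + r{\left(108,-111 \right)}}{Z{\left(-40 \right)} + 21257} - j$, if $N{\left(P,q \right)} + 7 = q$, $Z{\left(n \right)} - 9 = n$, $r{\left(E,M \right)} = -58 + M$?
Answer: $\frac{10336}{10613} \approx 0.9739$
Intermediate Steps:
$Z{\left(n \right)} = 9 + n$
$N{\left(P,q \right)} = -7 + q$
$j = 0$ ($j = \left(-7 + 7\right) 10 = 0 \cdot 10 = 0$)
$\frac{20841 + r{\left(108,-111 \right)}}{Z{\left(-40 \right)} + 21257} - j = \frac{20841 - 169}{\left(9 - 40\right) + 21257} - 0 = \frac{20841 - 169}{-31 + 21257} + 0 = \frac{20672}{21226} + 0 = 20672 \cdot \frac{1}{21226} + 0 = \frac{10336}{10613} + 0 = \frac{10336}{10613}$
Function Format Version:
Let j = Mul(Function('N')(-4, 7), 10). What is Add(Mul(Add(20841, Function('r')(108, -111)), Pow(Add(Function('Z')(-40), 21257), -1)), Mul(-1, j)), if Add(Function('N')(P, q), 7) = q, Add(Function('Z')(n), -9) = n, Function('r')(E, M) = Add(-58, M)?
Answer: Rational(10336, 10613) ≈ 0.97390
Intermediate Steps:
Function('Z')(n) = Add(9, n)
Function('N')(P, q) = Add(-7, q)
j = 0 (j = Mul(Add(-7, 7), 10) = Mul(0, 10) = 0)
Add(Mul(Add(20841, Function('r')(108, -111)), Pow(Add(Function('Z')(-40), 21257), -1)), Mul(-1, j)) = Add(Mul(Add(20841, Add(-58, -111)), Pow(Add(Add(9, -40), 21257), -1)), Mul(-1, 0)) = Add(Mul(Add(20841, -169), Pow(Add(-31, 21257), -1)), 0) = Add(Mul(20672, Pow(21226, -1)), 0) = Add(Mul(20672, Rational(1, 21226)), 0) = Add(Rational(10336, 10613), 0) = Rational(10336, 10613)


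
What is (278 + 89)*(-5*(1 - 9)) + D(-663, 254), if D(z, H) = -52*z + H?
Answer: 49410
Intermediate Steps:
D(z, H) = H - 52*z
(278 + 89)*(-5*(1 - 9)) + D(-663, 254) = (278 + 89)*(-5*(1 - 9)) + (254 - 52*(-663)) = 367*(-5*(-8)) + (254 + 34476) = 367*40 + 34730 = 14680 + 34730 = 49410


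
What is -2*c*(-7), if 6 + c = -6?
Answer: -168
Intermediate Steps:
c = -12 (c = -6 - 6 = -12)
-2*c*(-7) = -2*(-12)*(-7) = 24*(-7) = -168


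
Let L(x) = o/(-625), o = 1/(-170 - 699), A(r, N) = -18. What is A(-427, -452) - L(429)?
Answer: -9776251/543125 ≈ -18.000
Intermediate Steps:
o = -1/869 (o = 1/(-869) = -1/869 ≈ -0.0011507)
L(x) = 1/543125 (L(x) = -1/869/(-625) = -1/869*(-1/625) = 1/543125)
A(-427, -452) - L(429) = -18 - 1*1/543125 = -18 - 1/543125 = -9776251/543125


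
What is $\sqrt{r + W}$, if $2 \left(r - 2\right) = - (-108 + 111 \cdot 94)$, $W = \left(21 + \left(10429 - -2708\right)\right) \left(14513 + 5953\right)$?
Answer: $\sqrt{269286467} \approx 16410.0$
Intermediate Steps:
$W = 269291628$ ($W = \left(21 + \left(10429 + 2708\right)\right) 20466 = \left(21 + 13137\right) 20466 = 13158 \cdot 20466 = 269291628$)
$r = -5161$ ($r = 2 + \frac{\left(-1\right) \left(-108 + 111 \cdot 94\right)}{2} = 2 + \frac{\left(-1\right) \left(-108 + 10434\right)}{2} = 2 + \frac{\left(-1\right) 10326}{2} = 2 + \frac{1}{2} \left(-10326\right) = 2 - 5163 = -5161$)
$\sqrt{r + W} = \sqrt{-5161 + 269291628} = \sqrt{269286467}$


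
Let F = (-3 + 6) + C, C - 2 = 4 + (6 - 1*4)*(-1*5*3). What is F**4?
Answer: 194481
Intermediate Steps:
C = -24 (C = 2 + (4 + (6 - 1*4)*(-1*5*3)) = 2 + (4 + (6 - 4)*(-5*3)) = 2 + (4 + 2*(-15)) = 2 + (4 - 30) = 2 - 26 = -24)
F = -21 (F = (-3 + 6) - 24 = 3 - 24 = -21)
F**4 = (-21)**4 = 194481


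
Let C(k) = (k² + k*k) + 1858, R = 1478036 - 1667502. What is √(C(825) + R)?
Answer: √1173642 ≈ 1083.3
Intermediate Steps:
R = -189466
C(k) = 1858 + 2*k² (C(k) = (k² + k²) + 1858 = 2*k² + 1858 = 1858 + 2*k²)
√(C(825) + R) = √((1858 + 2*825²) - 189466) = √((1858 + 2*680625) - 189466) = √((1858 + 1361250) - 189466) = √(1363108 - 189466) = √1173642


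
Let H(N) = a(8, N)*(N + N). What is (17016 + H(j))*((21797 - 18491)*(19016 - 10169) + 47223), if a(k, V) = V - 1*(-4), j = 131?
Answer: 1534669086330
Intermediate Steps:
a(k, V) = 4 + V (a(k, V) = V + 4 = 4 + V)
H(N) = 2*N*(4 + N) (H(N) = (4 + N)*(N + N) = (4 + N)*(2*N) = 2*N*(4 + N))
(17016 + H(j))*((21797 - 18491)*(19016 - 10169) + 47223) = (17016 + 2*131*(4 + 131))*((21797 - 18491)*(19016 - 10169) + 47223) = (17016 + 2*131*135)*(3306*8847 + 47223) = (17016 + 35370)*(29248182 + 47223) = 52386*29295405 = 1534669086330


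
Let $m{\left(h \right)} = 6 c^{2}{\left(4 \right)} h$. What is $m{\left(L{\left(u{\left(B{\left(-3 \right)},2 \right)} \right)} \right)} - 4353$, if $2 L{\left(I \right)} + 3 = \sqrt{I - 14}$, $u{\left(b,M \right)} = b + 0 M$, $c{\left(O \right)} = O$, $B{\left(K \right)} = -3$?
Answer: $-4497 + 48 i \sqrt{17} \approx -4497.0 + 197.91 i$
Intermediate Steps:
$u{\left(b,M \right)} = b$ ($u{\left(b,M \right)} = b + 0 = b$)
$L{\left(I \right)} = - \frac{3}{2} + \frac{\sqrt{-14 + I}}{2}$ ($L{\left(I \right)} = - \frac{3}{2} + \frac{\sqrt{I - 14}}{2} = - \frac{3}{2} + \frac{\sqrt{-14 + I}}{2}$)
$m{\left(h \right)} = 96 h$ ($m{\left(h \right)} = 6 \cdot 4^{2} h = 6 \cdot 16 h = 96 h$)
$m{\left(L{\left(u{\left(B{\left(-3 \right)},2 \right)} \right)} \right)} - 4353 = 96 \left(- \frac{3}{2} + \frac{\sqrt{-14 - 3}}{2}\right) - 4353 = 96 \left(- \frac{3}{2} + \frac{\sqrt{-17}}{2}\right) - 4353 = 96 \left(- \frac{3}{2} + \frac{i \sqrt{17}}{2}\right) - 4353 = \left(-144 + 48 i \sqrt{17}\right) - 4353 = -4497 + 48 i \sqrt{17}$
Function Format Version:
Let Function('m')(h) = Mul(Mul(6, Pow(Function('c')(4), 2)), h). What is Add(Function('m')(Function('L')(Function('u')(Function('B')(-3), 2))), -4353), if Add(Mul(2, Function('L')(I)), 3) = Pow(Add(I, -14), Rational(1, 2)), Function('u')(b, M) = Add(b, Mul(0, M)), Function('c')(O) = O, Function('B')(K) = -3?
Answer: Add(-4497, Mul(48, I, Pow(17, Rational(1, 2)))) ≈ Add(-4497.0, Mul(197.91, I))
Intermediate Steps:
Function('u')(b, M) = b (Function('u')(b, M) = Add(b, 0) = b)
Function('L')(I) = Add(Rational(-3, 2), Mul(Rational(1, 2), Pow(Add(-14, I), Rational(1, 2)))) (Function('L')(I) = Add(Rational(-3, 2), Mul(Rational(1, 2), Pow(Add(I, -14), Rational(1, 2)))) = Add(Rational(-3, 2), Mul(Rational(1, 2), Pow(Add(-14, I), Rational(1, 2)))))
Function('m')(h) = Mul(96, h) (Function('m')(h) = Mul(Mul(6, Pow(4, 2)), h) = Mul(Mul(6, 16), h) = Mul(96, h))
Add(Function('m')(Function('L')(Function('u')(Function('B')(-3), 2))), -4353) = Add(Mul(96, Add(Rational(-3, 2), Mul(Rational(1, 2), Pow(Add(-14, -3), Rational(1, 2))))), -4353) = Add(Mul(96, Add(Rational(-3, 2), Mul(Rational(1, 2), Pow(-17, Rational(1, 2))))), -4353) = Add(Mul(96, Add(Rational(-3, 2), Mul(Rational(1, 2), Mul(I, Pow(17, Rational(1, 2)))))), -4353) = Add(Mul(96, Add(Rational(-3, 2), Mul(Rational(1, 2), I, Pow(17, Rational(1, 2))))), -4353) = Add(Add(-144, Mul(48, I, Pow(17, Rational(1, 2)))), -4353) = Add(-4497, Mul(48, I, Pow(17, Rational(1, 2))))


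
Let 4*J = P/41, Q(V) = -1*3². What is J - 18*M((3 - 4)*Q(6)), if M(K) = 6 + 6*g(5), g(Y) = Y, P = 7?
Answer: -106265/164 ≈ -647.96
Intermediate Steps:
Q(V) = -9 (Q(V) = -1*9 = -9)
J = 7/164 (J = (7/41)/4 = (7*(1/41))/4 = (¼)*(7/41) = 7/164 ≈ 0.042683)
M(K) = 36 (M(K) = 6 + 6*5 = 6 + 30 = 36)
J - 18*M((3 - 4)*Q(6)) = 7/164 - 18*36 = 7/164 - 648 = -106265/164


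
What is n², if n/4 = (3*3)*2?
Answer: 5184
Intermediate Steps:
n = 72 (n = 4*((3*3)*2) = 4*(9*2) = 4*18 = 72)
n² = 72² = 5184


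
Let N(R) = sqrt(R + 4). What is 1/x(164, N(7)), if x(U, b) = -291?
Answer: -1/291 ≈ -0.0034364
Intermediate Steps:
N(R) = sqrt(4 + R)
1/x(164, N(7)) = 1/(-291) = -1/291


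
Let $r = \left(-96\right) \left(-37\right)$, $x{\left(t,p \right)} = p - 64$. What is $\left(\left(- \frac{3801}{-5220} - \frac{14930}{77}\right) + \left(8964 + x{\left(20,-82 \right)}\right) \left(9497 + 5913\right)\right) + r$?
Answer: $\frac{18206373228719}{133980} \approx 1.3589 \cdot 10^{8}$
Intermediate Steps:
$x{\left(t,p \right)} = -64 + p$
$r = 3552$
$\left(\left(- \frac{3801}{-5220} - \frac{14930}{77}\right) + \left(8964 + x{\left(20,-82 \right)}\right) \left(9497 + 5913\right)\right) + r = \left(\left(- \frac{3801}{-5220} - \frac{14930}{77}\right) + \left(8964 - 146\right) \left(9497 + 5913\right)\right) + 3552 = \left(\left(\left(-3801\right) \left(- \frac{1}{5220}\right) - \frac{14930}{77}\right) + \left(8964 - 146\right) 15410\right) + 3552 = \left(\left(\frac{1267}{1740} - \frac{14930}{77}\right) + 8818 \cdot 15410\right) + 3552 = \left(- \frac{25880641}{133980} + 135885380\right) + 3552 = \frac{18205897331759}{133980} + 3552 = \frac{18206373228719}{133980}$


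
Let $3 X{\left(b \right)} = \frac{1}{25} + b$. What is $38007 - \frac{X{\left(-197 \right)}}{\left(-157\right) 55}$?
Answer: $\frac{24614278451}{647625} \approx 38007.0$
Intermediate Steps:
$X{\left(b \right)} = \frac{1}{75} + \frac{b}{3}$ ($X{\left(b \right)} = \frac{\frac{1}{25} + b}{3} = \frac{1}{75} + \frac{b}{3}$)
$38007 - \frac{X{\left(-197 \right)}}{\left(-157\right) 55} = 38007 - \frac{\frac{1}{75} + \frac{1}{3} \left(-197\right)}{\left(-157\right) 55} = 38007 - \frac{\frac{1}{75} - \frac{197}{3}}{-8635} = 38007 - \left(- \frac{4924}{75}\right) \left(- \frac{1}{8635}\right) = 38007 - \frac{4924}{647625} = \frac{24614278451}{647625}$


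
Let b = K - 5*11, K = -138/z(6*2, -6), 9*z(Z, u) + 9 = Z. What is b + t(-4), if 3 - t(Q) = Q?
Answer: -462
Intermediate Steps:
t(Q) = 3 - Q
z(Z, u) = -1 + Z/9
K = -414 (K = -138/(-1 + (6*2)/9) = -138/(-1 + (1/9)*12) = -138/(-1 + 4/3) = -138/1/3 = -138*3 = -414)
b = -469 (b = -414 - 5*11 = -414 - 55 = -469)
b + t(-4) = -469 + (3 - 1*(-4)) = -469 + (3 + 4) = -469 + 7 = -462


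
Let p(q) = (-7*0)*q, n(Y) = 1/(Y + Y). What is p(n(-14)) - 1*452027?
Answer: -452027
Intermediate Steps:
n(Y) = 1/(2*Y)
p(q) = 0 (p(q) = 0*q = 0)
p(n(-14)) - 1*452027 = 0 - 1*452027 = 0 - 452027 = -452027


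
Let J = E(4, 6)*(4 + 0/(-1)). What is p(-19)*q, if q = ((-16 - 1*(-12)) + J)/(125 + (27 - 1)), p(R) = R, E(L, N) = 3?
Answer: -152/151 ≈ -1.0066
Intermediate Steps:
J = 12 (J = 3*(4 + 0/(-1)) = 3*(4 + 0*(-1)) = 3*(4 + 0) = 3*4 = 12)
q = 8/151 (q = ((-16 - 1*(-12)) + 12)/(125 + (27 - 1)) = ((-16 + 12) + 12)/(125 + 26) = (-4 + 12)/151 = 8*(1/151) = 8/151 ≈ 0.052980)
p(-19)*q = -19*8/151 = -152/151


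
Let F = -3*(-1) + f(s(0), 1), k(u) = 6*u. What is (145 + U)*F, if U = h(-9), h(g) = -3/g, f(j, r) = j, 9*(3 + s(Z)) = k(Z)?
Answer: 0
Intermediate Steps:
s(Z) = -3 + 2*Z/3 (s(Z) = -3 + (6*Z)/9 = -3 + 2*Z/3)
U = 1/3 (U = -3/(-9) = -3*(-1/9) = 1/3 ≈ 0.33333)
F = 0 (F = -3*(-1) + (-3 + (2/3)*0) = 3 + (-3 + 0) = 3 - 3 = 0)
(145 + U)*F = (145 + 1/3)*0 = (436/3)*0 = 0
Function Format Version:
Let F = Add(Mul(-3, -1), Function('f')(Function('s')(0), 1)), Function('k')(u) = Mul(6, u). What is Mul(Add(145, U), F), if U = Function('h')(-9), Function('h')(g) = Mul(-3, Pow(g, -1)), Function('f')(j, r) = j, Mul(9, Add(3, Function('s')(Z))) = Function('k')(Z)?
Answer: 0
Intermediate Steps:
Function('s')(Z) = Add(-3, Mul(Rational(2, 3), Z)) (Function('s')(Z) = Add(-3, Mul(Rational(1, 9), Mul(6, Z))) = Add(-3, Mul(Rational(2, 3), Z)))
U = Rational(1, 3) (U = Mul(-3, Pow(-9, -1)) = Mul(-3, Rational(-1, 9)) = Rational(1, 3) ≈ 0.33333)
F = 0 (F = Add(Mul(-3, -1), Add(-3, Mul(Rational(2, 3), 0))) = Add(3, Add(-3, 0)) = Add(3, -3) = 0)
Mul(Add(145, U), F) = Mul(Add(145, Rational(1, 3)), 0) = Mul(Rational(436, 3), 0) = 0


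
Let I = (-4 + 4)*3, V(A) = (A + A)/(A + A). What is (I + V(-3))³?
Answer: 1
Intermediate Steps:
V(A) = 1 (V(A) = (2*A)/((2*A)) = (2*A)*(1/(2*A)) = 1)
I = 0 (I = 0*3 = 0)
(I + V(-3))³ = (0 + 1)³ = 1³ = 1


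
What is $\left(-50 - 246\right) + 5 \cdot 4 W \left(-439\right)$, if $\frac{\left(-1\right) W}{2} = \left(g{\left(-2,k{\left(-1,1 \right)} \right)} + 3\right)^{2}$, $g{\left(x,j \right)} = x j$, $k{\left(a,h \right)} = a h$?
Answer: $438704$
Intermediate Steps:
$g{\left(x,j \right)} = j x$
$W = -50$ ($W = - 2 \left(\left(-1\right) 1 \left(-2\right) + 3\right)^{2} = - 2 \left(\left(-1\right) \left(-2\right) + 3\right)^{2} = - 2 \left(2 + 3\right)^{2} = - 2 \cdot 5^{2} = \left(-2\right) 25 = -50$)
$\left(-50 - 246\right) + 5 \cdot 4 W \left(-439\right) = \left(-50 - 246\right) + 5 \cdot 4 \left(-50\right) \left(-439\right) = -296 + 20 \left(-50\right) \left(-439\right) = -296 - -439000 = -296 + 439000 = 438704$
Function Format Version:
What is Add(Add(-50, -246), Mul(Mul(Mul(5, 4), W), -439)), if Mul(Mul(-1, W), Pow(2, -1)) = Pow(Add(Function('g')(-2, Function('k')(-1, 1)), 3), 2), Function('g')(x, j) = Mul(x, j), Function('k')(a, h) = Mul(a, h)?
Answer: 438704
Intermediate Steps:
Function('g')(x, j) = Mul(j, x)
W = -50 (W = Mul(-2, Pow(Add(Mul(Mul(-1, 1), -2), 3), 2)) = Mul(-2, Pow(Add(Mul(-1, -2), 3), 2)) = Mul(-2, Pow(Add(2, 3), 2)) = Mul(-2, Pow(5, 2)) = Mul(-2, 25) = -50)
Add(Add(-50, -246), Mul(Mul(Mul(5, 4), W), -439)) = Add(Add(-50, -246), Mul(Mul(Mul(5, 4), -50), -439)) = Add(-296, Mul(Mul(20, -50), -439)) = Add(-296, Mul(-1000, -439)) = Add(-296, 439000) = 438704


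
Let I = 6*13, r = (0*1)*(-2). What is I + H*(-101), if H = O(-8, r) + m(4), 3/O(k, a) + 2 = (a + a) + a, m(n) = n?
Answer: -349/2 ≈ -174.50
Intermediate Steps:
r = 0 (r = 0*(-2) = 0)
O(k, a) = 3/(-2 + 3*a) (O(k, a) = 3/(-2 + ((a + a) + a)) = 3/(-2 + (2*a + a)) = 3/(-2 + 3*a))
I = 78
H = 5/2 (H = 3/(-2 + 3*0) + 4 = 3/(-2 + 0) + 4 = 3/(-2) + 4 = 3*(-1/2) + 4 = -3/2 + 4 = 5/2 ≈ 2.5000)
I + H*(-101) = 78 + (5/2)*(-101) = 78 - 505/2 = -349/2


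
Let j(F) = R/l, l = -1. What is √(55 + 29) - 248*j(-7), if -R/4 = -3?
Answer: 2976 + 2*√21 ≈ 2985.2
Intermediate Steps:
R = 12 (R = -4*(-3) = 12)
j(F) = -12 (j(F) = 12/(-1) = 12*(-1) = -12)
√(55 + 29) - 248*j(-7) = √(55 + 29) - 248*(-12) = √84 + 2976 = 2*√21 + 2976 = 2976 + 2*√21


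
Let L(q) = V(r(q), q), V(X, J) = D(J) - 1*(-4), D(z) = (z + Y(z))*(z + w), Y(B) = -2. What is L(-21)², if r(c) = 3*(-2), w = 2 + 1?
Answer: 174724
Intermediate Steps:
w = 3
D(z) = (-2 + z)*(3 + z) (D(z) = (z - 2)*(z + 3) = (-2 + z)*(3 + z))
r(c) = -6
V(X, J) = -2 + J + J² (V(X, J) = (-6 + J + J²) - 1*(-4) = (-6 + J + J²) + 4 = -2 + J + J²)
L(q) = -2 + q + q²
L(-21)² = (-2 - 21 + (-21)²)² = (-2 - 21 + 441)² = 418² = 174724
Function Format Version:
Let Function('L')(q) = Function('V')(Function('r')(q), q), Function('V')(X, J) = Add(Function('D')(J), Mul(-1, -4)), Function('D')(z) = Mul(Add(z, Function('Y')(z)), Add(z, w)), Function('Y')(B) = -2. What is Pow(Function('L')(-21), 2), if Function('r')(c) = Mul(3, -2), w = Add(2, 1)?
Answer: 174724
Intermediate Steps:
w = 3
Function('D')(z) = Mul(Add(-2, z), Add(3, z)) (Function('D')(z) = Mul(Add(z, -2), Add(z, 3)) = Mul(Add(-2, z), Add(3, z)))
Function('r')(c) = -6
Function('V')(X, J) = Add(-2, J, Pow(J, 2)) (Function('V')(X, J) = Add(Add(-6, J, Pow(J, 2)), Mul(-1, -4)) = Add(Add(-6, J, Pow(J, 2)), 4) = Add(-2, J, Pow(J, 2)))
Function('L')(q) = Add(-2, q, Pow(q, 2))
Pow(Function('L')(-21), 2) = Pow(Add(-2, -21, Pow(-21, 2)), 2) = Pow(Add(-2, -21, 441), 2) = Pow(418, 2) = 174724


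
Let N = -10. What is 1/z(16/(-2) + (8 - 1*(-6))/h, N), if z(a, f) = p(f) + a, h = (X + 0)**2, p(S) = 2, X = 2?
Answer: -2/5 ≈ -0.40000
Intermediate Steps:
h = 4 (h = (2 + 0)**2 = 2**2 = 4)
z(a, f) = 2 + a
1/z(16/(-2) + (8 - 1*(-6))/h, N) = 1/(2 + (16/(-2) + (8 - 1*(-6))/4)) = 1/(2 + (16*(-1/2) + (8 + 6)*(1/4))) = 1/(2 + (-8 + 14*(1/4))) = 1/(2 + (-8 + 7/2)) = 1/(2 - 9/2) = 1/(-5/2) = -2/5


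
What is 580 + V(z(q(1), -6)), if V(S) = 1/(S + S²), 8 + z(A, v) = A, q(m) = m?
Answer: 24361/42 ≈ 580.02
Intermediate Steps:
z(A, v) = -8 + A
580 + V(z(q(1), -6)) = 580 + 1/((-8 + 1)*(1 + (-8 + 1))) = 580 + 1/((-7)*(1 - 7)) = 580 - ⅐/(-6) = 580 - ⅐*(-⅙) = 580 + 1/42 = 24361/42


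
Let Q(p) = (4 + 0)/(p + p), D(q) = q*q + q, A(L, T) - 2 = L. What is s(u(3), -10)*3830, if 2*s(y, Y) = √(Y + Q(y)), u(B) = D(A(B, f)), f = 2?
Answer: 383*I*√2235/3 ≈ 6035.5*I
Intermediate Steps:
A(L, T) = 2 + L
D(q) = q + q² (D(q) = q² + q = q + q²)
Q(p) = 2/p (Q(p) = 4/((2*p)) = 4*(1/(2*p)) = 2/p)
u(B) = (2 + B)*(3 + B) (u(B) = (2 + B)*(1 + (2 + B)) = (2 + B)*(3 + B))
s(y, Y) = √(Y + 2/y)/2
s(u(3), -10)*3830 = (√(-10 + 2/(((2 + 3)*(3 + 3))))/2)*3830 = (√(-10 + 2/((5*6)))/2)*3830 = (√(-10 + 2/30)/2)*3830 = (√(-10 + 2*(1/30))/2)*3830 = (√(-10 + 1/15)/2)*3830 = (√(-149/15)/2)*3830 = ((I*√2235/15)/2)*3830 = (I*√2235/30)*3830 = 383*I*√2235/3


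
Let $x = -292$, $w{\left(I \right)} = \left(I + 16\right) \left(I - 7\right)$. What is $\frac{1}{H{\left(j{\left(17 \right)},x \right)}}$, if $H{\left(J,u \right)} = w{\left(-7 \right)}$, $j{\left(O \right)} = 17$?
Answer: $- \frac{1}{126} \approx -0.0079365$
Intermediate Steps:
$w{\left(I \right)} = \left(-7 + I\right) \left(16 + I\right)$ ($w{\left(I \right)} = \left(16 + I\right) \left(-7 + I\right) = \left(-7 + I\right) \left(16 + I\right)$)
$H{\left(J,u \right)} = -126$ ($H{\left(J,u \right)} = -112 + \left(-7\right)^{2} + 9 \left(-7\right) = -112 + 49 - 63 = -126$)
$\frac{1}{H{\left(j{\left(17 \right)},x \right)}} = \frac{1}{-126} = - \frac{1}{126}$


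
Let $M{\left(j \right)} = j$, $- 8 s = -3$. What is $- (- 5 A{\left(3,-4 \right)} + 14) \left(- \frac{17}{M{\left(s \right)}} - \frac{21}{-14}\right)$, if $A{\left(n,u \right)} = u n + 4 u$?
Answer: $\frac{20251}{3} \approx 6750.3$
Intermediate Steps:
$A{\left(n,u \right)} = 4 u + n u$ ($A{\left(n,u \right)} = n u + 4 u = 4 u + n u$)
$s = \frac{3}{8}$ ($s = \left(- \frac{1}{8}\right) \left(-3\right) = \frac{3}{8} \approx 0.375$)
$- (- 5 A{\left(3,-4 \right)} + 14) \left(- \frac{17}{M{\left(s \right)}} - \frac{21}{-14}\right) = - (- 5 \left(- 4 \left(4 + 3\right)\right) + 14) \left(- \frac{17}{\frac{3}{8}} - \frac{21}{-14}\right) = - (- 5 \left(\left(-4\right) 7\right) + 14) \left(\left(-17\right) \frac{8}{3} - - \frac{3}{2}\right) = - (\left(-5\right) \left(-28\right) + 14) \left(- \frac{136}{3} + \frac{3}{2}\right) = - (140 + 14) \left(- \frac{263}{6}\right) = \left(-1\right) 154 \left(- \frac{263}{6}\right) = \left(-154\right) \left(- \frac{263}{6}\right) = \frac{20251}{3}$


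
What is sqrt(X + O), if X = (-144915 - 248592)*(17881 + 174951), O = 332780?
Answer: 2*I*sqrt(18970102261) ≈ 2.7546e+5*I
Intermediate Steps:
X = -75880741824 (X = -393507*192832 = -75880741824)
sqrt(X + O) = sqrt(-75880741824 + 332780) = sqrt(-75880409044) = 2*I*sqrt(18970102261)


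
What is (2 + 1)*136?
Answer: 408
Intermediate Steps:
(2 + 1)*136 = 3*136 = 408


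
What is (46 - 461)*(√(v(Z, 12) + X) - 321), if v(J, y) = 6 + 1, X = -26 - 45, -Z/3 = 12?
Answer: 133215 - 3320*I ≈ 1.3322e+5 - 3320.0*I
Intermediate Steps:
Z = -36 (Z = -3*12 = -36)
X = -71
v(J, y) = 7
(46 - 461)*(√(v(Z, 12) + X) - 321) = (46 - 461)*(√(7 - 71) - 321) = -415*(√(-64) - 321) = -415*(8*I - 321) = -415*(-321 + 8*I) = 133215 - 3320*I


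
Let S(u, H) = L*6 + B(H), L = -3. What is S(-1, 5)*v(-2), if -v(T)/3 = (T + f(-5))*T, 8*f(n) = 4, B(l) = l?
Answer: 117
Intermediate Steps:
f(n) = ½ (f(n) = (⅛)*4 = ½)
S(u, H) = -18 + H (S(u, H) = -3*6 + H = -18 + H)
v(T) = -3*T*(½ + T) (v(T) = -3*(T + ½)*T = -3*(½ + T)*T = -3*T*(½ + T))
S(-1, 5)*v(-2) = (-18 + 5)*(-3/2*(-2)*(1 + 2*(-2))) = -(-39)*(-2)*(1 - 4)/2 = -(-39)*(-2)*(-3)/2 = -13*(-9) = 117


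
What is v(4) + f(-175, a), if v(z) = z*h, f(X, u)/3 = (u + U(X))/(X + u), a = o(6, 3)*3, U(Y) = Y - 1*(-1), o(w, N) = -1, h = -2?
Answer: -893/178 ≈ -5.0169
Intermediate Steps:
U(Y) = 1 + Y (U(Y) = Y + 1 = 1 + Y)
a = -3 (a = -1*3 = -3)
f(X, u) = 3*(1 + X + u)/(X + u) (f(X, u) = 3*((u + (1 + X))/(X + u)) = 3*((1 + X + u)/(X + u)) = 3*(1 + X + u)/(X + u))
v(z) = -2*z (v(z) = z*(-2) = -2*z)
v(4) + f(-175, a) = -2*4 + 3*(1 - 175 - 3)/(-175 - 3) = -8 + 3*(-177)/(-178) = -8 + 3*(-1/178)*(-177) = -8 + 531/178 = -893/178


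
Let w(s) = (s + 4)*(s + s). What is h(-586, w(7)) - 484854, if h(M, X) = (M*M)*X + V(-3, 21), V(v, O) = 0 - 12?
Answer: 52398118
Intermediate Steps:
w(s) = 2*s*(4 + s) (w(s) = (4 + s)*(2*s) = 2*s*(4 + s))
V(v, O) = -12
h(M, X) = -12 + X*M**2 (h(M, X) = (M*M)*X - 12 = M**2*X - 12 = X*M**2 - 12 = -12 + X*M**2)
h(-586, w(7)) - 484854 = (-12 + (2*7*(4 + 7))*(-586)**2) - 484854 = (-12 + (2*7*11)*343396) - 484854 = (-12 + 154*343396) - 484854 = (-12 + 52882984) - 484854 = 52882972 - 484854 = 52398118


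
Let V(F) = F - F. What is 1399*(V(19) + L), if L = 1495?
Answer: 2091505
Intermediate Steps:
V(F) = 0
1399*(V(19) + L) = 1399*(0 + 1495) = 1399*1495 = 2091505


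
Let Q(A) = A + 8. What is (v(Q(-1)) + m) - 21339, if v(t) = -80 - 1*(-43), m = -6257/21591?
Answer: -461535473/21591 ≈ -21376.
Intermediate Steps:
m = -6257/21591 (m = -6257*1/21591 = -6257/21591 ≈ -0.28980)
Q(A) = 8 + A
v(t) = -37 (v(t) = -80 + 43 = -37)
(v(Q(-1)) + m) - 21339 = (-37 - 6257/21591) - 21339 = -805124/21591 - 21339 = -461535473/21591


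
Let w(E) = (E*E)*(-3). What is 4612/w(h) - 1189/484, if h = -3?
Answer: -2264311/13068 ≈ -173.27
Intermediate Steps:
w(E) = -3*E**2 (w(E) = E**2*(-3) = -3*E**2)
4612/w(h) - 1189/484 = 4612/((-3*(-3)**2)) - 1189/484 = 4612/((-3*9)) - 1189*1/484 = 4612/(-27) - 1189/484 = 4612*(-1/27) - 1189/484 = -4612/27 - 1189/484 = -2264311/13068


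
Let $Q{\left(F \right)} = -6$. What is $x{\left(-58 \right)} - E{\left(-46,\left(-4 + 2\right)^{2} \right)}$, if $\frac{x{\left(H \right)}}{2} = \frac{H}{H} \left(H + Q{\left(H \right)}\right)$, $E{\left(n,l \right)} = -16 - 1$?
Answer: $-111$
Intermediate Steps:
$E{\left(n,l \right)} = -17$
$x{\left(H \right)} = -12 + 2 H$ ($x{\left(H \right)} = 2 \frac{H}{H} \left(H - 6\right) = 2 \cdot 1 \left(-6 + H\right) = 2 \left(-6 + H\right) = -12 + 2 H$)
$x{\left(-58 \right)} - E{\left(-46,\left(-4 + 2\right)^{2} \right)} = \left(-12 + 2 \left(-58\right)\right) - -17 = \left(-12 - 116\right) + 17 = -128 + 17 = -111$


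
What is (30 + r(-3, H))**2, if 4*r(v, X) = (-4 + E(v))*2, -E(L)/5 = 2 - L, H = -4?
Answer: 961/4 ≈ 240.25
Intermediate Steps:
E(L) = -10 + 5*L (E(L) = -5*(2 - L) = -10 + 5*L)
r(v, X) = -7 + 5*v/2 (r(v, X) = ((-4 + (-10 + 5*v))*2)/4 = ((-14 + 5*v)*2)/4 = (-28 + 10*v)/4 = -7 + 5*v/2)
(30 + r(-3, H))**2 = (30 + (-7 + (5/2)*(-3)))**2 = (30 + (-7 - 15/2))**2 = (30 - 29/2)**2 = (31/2)**2 = 961/4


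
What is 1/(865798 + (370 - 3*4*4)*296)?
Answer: 1/961110 ≈ 1.0405e-6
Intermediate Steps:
1/(865798 + (370 - 3*4*4)*296) = 1/(865798 + (370 - 12*4)*296) = 1/(865798 + (370 - 48)*296) = 1/(865798 + 322*296) = 1/(865798 + 95312) = 1/961110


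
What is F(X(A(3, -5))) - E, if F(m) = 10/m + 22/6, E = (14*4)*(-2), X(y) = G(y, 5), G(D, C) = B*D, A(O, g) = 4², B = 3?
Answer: 927/8 ≈ 115.88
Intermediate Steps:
A(O, g) = 16
G(D, C) = 3*D
X(y) = 3*y
E = -112 (E = 56*(-2) = -112)
F(m) = 11/3 + 10/m (F(m) = 10/m + 22*(⅙) = 10/m + 11/3 = 11/3 + 10/m)
F(X(A(3, -5))) - E = (11/3 + 10/((3*16))) - 1*(-112) = (11/3 + 10/48) + 112 = (11/3 + 10*(1/48)) + 112 = (11/3 + 5/24) + 112 = 31/8 + 112 = 927/8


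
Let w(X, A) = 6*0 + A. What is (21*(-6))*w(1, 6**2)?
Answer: -4536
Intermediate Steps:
w(X, A) = A (w(X, A) = 0 + A = A)
(21*(-6))*w(1, 6**2) = (21*(-6))*6**2 = -126*36 = -4536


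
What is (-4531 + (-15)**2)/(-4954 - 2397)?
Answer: 4306/7351 ≈ 0.58577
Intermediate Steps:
(-4531 + (-15)**2)/(-4954 - 2397) = (-4531 + 225)/(-7351) = -4306*(-1/7351) = 4306/7351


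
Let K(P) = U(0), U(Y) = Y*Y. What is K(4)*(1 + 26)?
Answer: 0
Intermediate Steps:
U(Y) = Y²
K(P) = 0 (K(P) = 0² = 0)
K(4)*(1 + 26) = 0*(1 + 26) = 0*27 = 0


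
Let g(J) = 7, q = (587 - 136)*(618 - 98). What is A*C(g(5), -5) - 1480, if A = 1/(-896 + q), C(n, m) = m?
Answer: -345763525/233624 ≈ -1480.0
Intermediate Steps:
q = 234520 (q = 451*520 = 234520)
A = 1/233624 (A = 1/(-896 + 234520) = 1/233624 ≈ 4.2804e-6)
A*C(g(5), -5) - 1480 = (1/233624)*(-5) - 1480 = -5/233624 - 1480 = -345763525/233624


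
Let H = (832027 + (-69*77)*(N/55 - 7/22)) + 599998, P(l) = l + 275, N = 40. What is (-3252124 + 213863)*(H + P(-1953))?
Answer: -8678327692567/2 ≈ -4.3392e+12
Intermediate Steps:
P(l) = 275 + l
H = 2859703/2 (H = (832027 + (-69*77)*(40/55 - 7/22)) + 599998 = (832027 - 5313*(40*(1/55) - 7*1/22)) + 599998 = (832027 - 5313*(8/11 - 7/22)) + 599998 = (832027 - 5313*9/22) + 599998 = (832027 - 4347/2) + 599998 = 1659707/2 + 599998 = 2859703/2 ≈ 1.4299e+6)
(-3252124 + 213863)*(H + P(-1953)) = (-3252124 + 213863)*(2859703/2 + (275 - 1953)) = -3038261*(2859703/2 - 1678) = -3038261*2856347/2 = -8678327692567/2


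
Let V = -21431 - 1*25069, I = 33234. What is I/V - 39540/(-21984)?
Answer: 7694401/7099000 ≈ 1.0839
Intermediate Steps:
V = -46500 (V = -21431 - 25069 = -46500)
I/V - 39540/(-21984) = 33234/(-46500) - 39540/(-21984) = 33234*(-1/46500) - 39540*(-1/21984) = -5539/7750 + 3295/1832 = 7694401/7099000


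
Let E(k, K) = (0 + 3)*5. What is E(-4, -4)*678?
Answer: 10170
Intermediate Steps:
E(k, K) = 15 (E(k, K) = 3*5 = 15)
E(-4, -4)*678 = 15*678 = 10170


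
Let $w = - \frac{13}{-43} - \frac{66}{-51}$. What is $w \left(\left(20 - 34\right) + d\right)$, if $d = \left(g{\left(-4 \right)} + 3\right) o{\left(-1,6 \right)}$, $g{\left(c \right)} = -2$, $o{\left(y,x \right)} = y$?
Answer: $- \frac{17505}{731} \approx -23.947$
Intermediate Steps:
$w = \frac{1167}{731}$ ($w = \left(-13\right) \left(- \frac{1}{43}\right) - - \frac{22}{17} = \frac{13}{43} + \frac{22}{17} = \frac{1167}{731} \approx 1.5964$)
$d = -1$ ($d = \left(-2 + 3\right) \left(-1\right) = 1 \left(-1\right) = -1$)
$w \left(\left(20 - 34\right) + d\right) = \frac{1167 \left(\left(20 - 34\right) - 1\right)}{731} = \frac{1167 \left(-14 - 1\right)}{731} = \frac{1167}{731} \left(-15\right) = - \frac{17505}{731}$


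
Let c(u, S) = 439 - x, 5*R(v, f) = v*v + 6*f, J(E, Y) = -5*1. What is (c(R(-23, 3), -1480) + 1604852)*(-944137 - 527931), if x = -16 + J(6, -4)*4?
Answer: -2363150506236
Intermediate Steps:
J(E, Y) = -5
R(v, f) = v²/5 + 6*f/5 (R(v, f) = (v*v + 6*f)/5 = (v² + 6*f)/5 = v²/5 + 6*f/5)
x = -36 (x = -16 - 5*4 = -16 - 20 = -36)
c(u, S) = 475 (c(u, S) = 439 - 1*(-36) = 439 + 36 = 475)
(c(R(-23, 3), -1480) + 1604852)*(-944137 - 527931) = (475 + 1604852)*(-944137 - 527931) = 1605327*(-1472068) = -2363150506236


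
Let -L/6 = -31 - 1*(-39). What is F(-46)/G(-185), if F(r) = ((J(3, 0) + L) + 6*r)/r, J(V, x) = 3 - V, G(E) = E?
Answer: -162/4255 ≈ -0.038073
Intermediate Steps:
L = -48 (L = -6*(-31 - 1*(-39)) = -6*(-31 + 39) = -6*8 = -48)
F(r) = (-48 + 6*r)/r (F(r) = (((3 - 1*3) - 48) + 6*r)/r = (((3 - 3) - 48) + 6*r)/r = ((0 - 48) + 6*r)/r = (-48 + 6*r)/r)
F(-46)/G(-185) = (6 - 48/(-46))/(-185) = (6 - 48*(-1/46))*(-1/185) = (6 + 24/23)*(-1/185) = (162/23)*(-1/185) = -162/4255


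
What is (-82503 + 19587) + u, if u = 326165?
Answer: 263249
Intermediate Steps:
(-82503 + 19587) + u = (-82503 + 19587) + 326165 = -62916 + 326165 = 263249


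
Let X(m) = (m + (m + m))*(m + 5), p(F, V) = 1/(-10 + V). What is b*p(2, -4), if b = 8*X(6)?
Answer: -792/7 ≈ -113.14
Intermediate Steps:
X(m) = 3*m*(5 + m) (X(m) = (m + 2*m)*(5 + m) = (3*m)*(5 + m) = 3*m*(5 + m))
b = 1584 (b = 8*(3*6*(5 + 6)) = 8*(3*6*11) = 8*198 = 1584)
b*p(2, -4) = 1584/(-10 - 4) = 1584/(-14) = 1584*(-1/14) = -792/7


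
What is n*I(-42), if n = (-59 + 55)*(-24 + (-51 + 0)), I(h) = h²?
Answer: 529200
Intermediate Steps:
n = 300 (n = -4*(-24 - 51) = -4*(-75) = 300)
n*I(-42) = 300*(-42)² = 300*1764 = 529200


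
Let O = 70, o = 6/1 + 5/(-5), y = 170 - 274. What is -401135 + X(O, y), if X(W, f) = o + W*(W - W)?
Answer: -401130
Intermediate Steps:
y = -104
o = 5 (o = 6*1 + 5*(-1/5) = 6 - 1 = 5)
X(W, f) = 5 (X(W, f) = 5 + W*(W - W) = 5 + W*0 = 5 + 0 = 5)
-401135 + X(O, y) = -401135 + 5 = -401130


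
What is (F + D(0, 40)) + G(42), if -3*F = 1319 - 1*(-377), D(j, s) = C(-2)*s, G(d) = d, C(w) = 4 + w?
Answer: -1330/3 ≈ -443.33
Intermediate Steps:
D(j, s) = 2*s (D(j, s) = (4 - 2)*s = 2*s)
F = -1696/3 (F = -(1319 - 1*(-377))/3 = -(1319 + 377)/3 = -⅓*1696 = -1696/3 ≈ -565.33)
(F + D(0, 40)) + G(42) = (-1696/3 + 2*40) + 42 = (-1696/3 + 80) + 42 = -1456/3 + 42 = -1330/3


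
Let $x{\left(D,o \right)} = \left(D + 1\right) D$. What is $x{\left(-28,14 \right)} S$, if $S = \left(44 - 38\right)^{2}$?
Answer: $27216$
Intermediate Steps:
$S = 36$ ($S = 6^{2} = 36$)
$x{\left(D,o \right)} = D \left(1 + D\right)$ ($x{\left(D,o \right)} = \left(1 + D\right) D = D \left(1 + D\right)$)
$x{\left(-28,14 \right)} S = - 28 \left(1 - 28\right) 36 = \left(-28\right) \left(-27\right) 36 = 756 \cdot 36 = 27216$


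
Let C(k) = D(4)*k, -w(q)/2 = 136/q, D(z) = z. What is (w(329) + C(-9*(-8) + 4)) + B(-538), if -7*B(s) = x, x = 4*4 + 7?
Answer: 98663/329 ≈ 299.89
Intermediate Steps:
w(q) = -272/q
C(k) = 4*k
x = 23 (x = 16 + 7 = 23)
B(s) = -23/7 (B(s) = -⅐*23 = -23/7)
(w(329) + C(-9*(-8) + 4)) + B(-538) = (-272/329 + 4*(-9*(-8) + 4)) - 23/7 = (-272*1/329 + 4*(72 + 4)) - 23/7 = (-272/329 + 4*76) - 23/7 = (-272/329 + 304) - 23/7 = 99744/329 - 23/7 = 98663/329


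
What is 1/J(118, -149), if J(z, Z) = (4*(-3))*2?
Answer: -1/24 ≈ -0.041667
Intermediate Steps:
J(z, Z) = -24 (J(z, Z) = -12*2 = -24)
1/J(118, -149) = 1/(-24) = -1/24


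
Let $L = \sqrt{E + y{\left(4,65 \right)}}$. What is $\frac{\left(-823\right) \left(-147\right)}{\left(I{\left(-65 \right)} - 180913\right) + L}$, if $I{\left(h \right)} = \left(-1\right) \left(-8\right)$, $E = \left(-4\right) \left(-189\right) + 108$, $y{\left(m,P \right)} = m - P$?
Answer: $- \frac{21886067805}{32726618222} - \frac{120981 \sqrt{803}}{32726618222} \approx -0.66886$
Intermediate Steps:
$E = 864$ ($E = 756 + 108 = 864$)
$I{\left(h \right)} = 8$
$L = \sqrt{803}$ ($L = \sqrt{864 + \left(4 - 65\right)} = \sqrt{864 - 61} = \sqrt{803} \approx 28.337$)
$\frac{\left(-823\right) \left(-147\right)}{\left(I{\left(-65 \right)} - 180913\right) + L} = \frac{\left(-823\right) \left(-147\right)}{\left(8 - 180913\right) + \sqrt{803}} = \frac{120981}{-180905 + \sqrt{803}}$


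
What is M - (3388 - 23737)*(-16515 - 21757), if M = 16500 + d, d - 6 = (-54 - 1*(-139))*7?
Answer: -778779827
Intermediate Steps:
d = 601 (d = 6 + (-54 - 1*(-139))*7 = 6 + (-54 + 139)*7 = 6 + 85*7 = 6 + 595 = 601)
M = 17101 (M = 16500 + 601 = 17101)
M - (3388 - 23737)*(-16515 - 21757) = 17101 - (3388 - 23737)*(-16515 - 21757) = 17101 - (-20349)*(-38272) = 17101 - 1*778796928 = 17101 - 778796928 = -778779827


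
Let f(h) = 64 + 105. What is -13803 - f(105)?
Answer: -13972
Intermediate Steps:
f(h) = 169
-13803 - f(105) = -13803 - 1*169 = -13803 - 169 = -13972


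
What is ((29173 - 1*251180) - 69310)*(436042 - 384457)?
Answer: -15027587445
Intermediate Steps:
((29173 - 1*251180) - 69310)*(436042 - 384457) = ((29173 - 251180) - 69310)*51585 = (-222007 - 69310)*51585 = -291317*51585 = -15027587445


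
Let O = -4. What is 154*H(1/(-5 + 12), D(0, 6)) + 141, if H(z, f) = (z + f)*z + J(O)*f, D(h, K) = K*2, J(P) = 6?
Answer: 80473/7 ≈ 11496.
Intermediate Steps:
D(h, K) = 2*K
H(z, f) = 6*f + z*(f + z) (H(z, f) = (z + f)*z + 6*f = (f + z)*z + 6*f = z*(f + z) + 6*f = 6*f + z*(f + z))
154*H(1/(-5 + 12), D(0, 6)) + 141 = 154*((1/(-5 + 12))² + 6*(2*6) + (2*6)/(-5 + 12)) + 141 = 154*((1/7)² + 6*12 + 12/7) + 141 = 154*((⅐)² + 72 + 12*(⅐)) + 141 = 154*(1/49 + 72 + 12/7) + 141 = 154*(3613/49) + 141 = 79486/7 + 141 = 80473/7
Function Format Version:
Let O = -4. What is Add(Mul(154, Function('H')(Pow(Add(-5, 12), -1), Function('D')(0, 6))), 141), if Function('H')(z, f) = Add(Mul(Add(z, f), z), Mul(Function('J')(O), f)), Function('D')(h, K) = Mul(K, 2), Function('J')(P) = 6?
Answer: Rational(80473, 7) ≈ 11496.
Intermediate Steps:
Function('D')(h, K) = Mul(2, K)
Function('H')(z, f) = Add(Mul(6, f), Mul(z, Add(f, z))) (Function('H')(z, f) = Add(Mul(Add(z, f), z), Mul(6, f)) = Add(Mul(Add(f, z), z), Mul(6, f)) = Add(Mul(z, Add(f, z)), Mul(6, f)) = Add(Mul(6, f), Mul(z, Add(f, z))))
Add(Mul(154, Function('H')(Pow(Add(-5, 12), -1), Function('D')(0, 6))), 141) = Add(Mul(154, Add(Pow(Pow(Add(-5, 12), -1), 2), Mul(6, Mul(2, 6)), Mul(Mul(2, 6), Pow(Add(-5, 12), -1)))), 141) = Add(Mul(154, Add(Pow(Pow(7, -1), 2), Mul(6, 12), Mul(12, Pow(7, -1)))), 141) = Add(Mul(154, Add(Pow(Rational(1, 7), 2), 72, Mul(12, Rational(1, 7)))), 141) = Add(Mul(154, Add(Rational(1, 49), 72, Rational(12, 7))), 141) = Add(Mul(154, Rational(3613, 49)), 141) = Add(Rational(79486, 7), 141) = Rational(80473, 7)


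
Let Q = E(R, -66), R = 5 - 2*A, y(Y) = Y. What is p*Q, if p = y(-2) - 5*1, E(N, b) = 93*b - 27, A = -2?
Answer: 43155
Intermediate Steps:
R = 9 (R = 5 - 2*(-2) = 5 + 4 = 9)
E(N, b) = -27 + 93*b
Q = -6165 (Q = -27 + 93*(-66) = -27 - 6138 = -6165)
p = -7 (p = -2 - 5*1 = -2 - 5 = -7)
p*Q = -7*(-6165) = 43155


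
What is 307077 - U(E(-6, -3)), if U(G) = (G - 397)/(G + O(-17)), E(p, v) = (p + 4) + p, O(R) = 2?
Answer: 614019/2 ≈ 3.0701e+5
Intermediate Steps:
E(p, v) = 4 + 2*p (E(p, v) = (4 + p) + p = 4 + 2*p)
U(G) = (-397 + G)/(2 + G) (U(G) = (G - 397)/(G + 2) = (-397 + G)/(2 + G))
307077 - U(E(-6, -3)) = 307077 - (-397 + (4 + 2*(-6)))/(2 + (4 + 2*(-6))) = 307077 - (-397 + (4 - 12))/(2 + (4 - 12)) = 307077 - (-397 - 8)/(2 - 8) = 307077 - (-405)/(-6) = 307077 - (-1)*(-405)/6 = 307077 - 1*135/2 = 307077 - 135/2 = 614019/2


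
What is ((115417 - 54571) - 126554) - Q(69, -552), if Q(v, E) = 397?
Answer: -66105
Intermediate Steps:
((115417 - 54571) - 126554) - Q(69, -552) = ((115417 - 54571) - 126554) - 1*397 = (60846 - 126554) - 397 = -65708 - 397 = -66105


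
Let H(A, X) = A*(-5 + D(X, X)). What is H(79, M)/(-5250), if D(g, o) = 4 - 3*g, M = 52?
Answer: 12403/5250 ≈ 2.3625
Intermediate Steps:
H(A, X) = A*(-1 - 3*X) (H(A, X) = A*(-5 + (4 - 3*X)) = A*(-1 - 3*X))
H(79, M)/(-5250) = -1*79*(1 + 3*52)/(-5250) = -1*79*(1 + 156)*(-1/5250) = -1*79*157*(-1/5250) = -12403*(-1/5250) = 12403/5250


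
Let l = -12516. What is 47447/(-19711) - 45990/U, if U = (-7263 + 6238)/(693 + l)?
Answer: -2143540647929/4040755 ≈ -5.3048e+5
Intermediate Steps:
U = 1025/11823 (U = (-7263 + 6238)/(693 - 12516) = -1025/(-11823) = -1025*(-1/11823) = 1025/11823 ≈ 0.086695)
47447/(-19711) - 45990/U = 47447/(-19711) - 45990/1025/11823 = 47447*(-1/19711) - 45990*11823/1025 = -47447/19711 - 108747954/205 = -2143540647929/4040755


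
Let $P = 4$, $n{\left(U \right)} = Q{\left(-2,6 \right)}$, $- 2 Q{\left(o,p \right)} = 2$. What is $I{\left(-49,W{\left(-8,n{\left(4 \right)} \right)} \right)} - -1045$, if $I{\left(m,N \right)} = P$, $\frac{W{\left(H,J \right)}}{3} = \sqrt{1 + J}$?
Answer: $1049$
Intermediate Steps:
$Q{\left(o,p \right)} = -1$ ($Q{\left(o,p \right)} = \left(- \frac{1}{2}\right) 2 = -1$)
$n{\left(U \right)} = -1$
$W{\left(H,J \right)} = 3 \sqrt{1 + J}$
$I{\left(m,N \right)} = 4$
$I{\left(-49,W{\left(-8,n{\left(4 \right)} \right)} \right)} - -1045 = 4 - -1045 = 4 + 1045 = 1049$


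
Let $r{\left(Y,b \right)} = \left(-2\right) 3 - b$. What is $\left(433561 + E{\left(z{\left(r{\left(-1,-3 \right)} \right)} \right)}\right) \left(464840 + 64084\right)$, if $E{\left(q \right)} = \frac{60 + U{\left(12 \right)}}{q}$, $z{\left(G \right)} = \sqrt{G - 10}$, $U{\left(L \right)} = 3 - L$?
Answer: $229320818364 - \frac{26975124 i \sqrt{13}}{13} \approx 2.2932 \cdot 10^{11} - 7.4816 \cdot 10^{6} i$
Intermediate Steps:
$r{\left(Y,b \right)} = -6 - b$
$z{\left(G \right)} = \sqrt{-10 + G}$
$E{\left(q \right)} = \frac{51}{q}$ ($E{\left(q \right)} = \frac{60 + \left(3 - 12\right)}{q} = \frac{60 - 9}{q} = \frac{51}{q}$)
$\left(433561 + E{\left(z{\left(r{\left(-1,-3 \right)} \right)} \right)}\right) \left(464840 + 64084\right) = \left(433561 + \frac{51}{\sqrt{-10 - 3}}\right) \left(464840 + 64084\right) = \left(433561 + \frac{51}{\sqrt{-10 + \left(-6 + 3\right)}}\right) 528924 = \left(433561 + \frac{51}{\sqrt{-10 - 3}}\right) 528924 = \left(433561 + \frac{51}{\sqrt{-13}}\right) 528924 = \left(433561 + \frac{51}{i \sqrt{13}}\right) 528924 = \left(433561 + 51 \left(- \frac{i \sqrt{13}}{13}\right)\right) 528924 = \left(433561 - \frac{51 i \sqrt{13}}{13}\right) 528924 = 229320818364 - \frac{26975124 i \sqrt{13}}{13}$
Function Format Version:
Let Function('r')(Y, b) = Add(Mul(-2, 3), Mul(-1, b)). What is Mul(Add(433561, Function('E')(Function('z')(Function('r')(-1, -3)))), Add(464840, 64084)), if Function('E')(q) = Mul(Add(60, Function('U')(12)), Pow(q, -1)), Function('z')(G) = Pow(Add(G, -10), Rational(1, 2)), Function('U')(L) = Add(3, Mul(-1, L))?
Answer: Add(229320818364, Mul(Rational(-26975124, 13), I, Pow(13, Rational(1, 2)))) ≈ Add(2.2932e+11, Mul(-7.4816e+6, I))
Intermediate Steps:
Function('r')(Y, b) = Add(-6, Mul(-1, b))
Function('z')(G) = Pow(Add(-10, G), Rational(1, 2))
Function('E')(q) = Mul(51, Pow(q, -1)) (Function('E')(q) = Mul(Add(60, Add(3, Mul(-1, 12))), Pow(q, -1)) = Mul(Add(60, Add(3, -12)), Pow(q, -1)) = Mul(Add(60, -9), Pow(q, -1)) = Mul(51, Pow(q, -1)))
Mul(Add(433561, Function('E')(Function('z')(Function('r')(-1, -3)))), Add(464840, 64084)) = Mul(Add(433561, Mul(51, Pow(Pow(Add(-10, Add(-6, Mul(-1, -3))), Rational(1, 2)), -1))), Add(464840, 64084)) = Mul(Add(433561, Mul(51, Pow(Pow(Add(-10, Add(-6, 3)), Rational(1, 2)), -1))), 528924) = Mul(Add(433561, Mul(51, Pow(Pow(Add(-10, -3), Rational(1, 2)), -1))), 528924) = Mul(Add(433561, Mul(51, Pow(Pow(-13, Rational(1, 2)), -1))), 528924) = Mul(Add(433561, Mul(51, Pow(Mul(I, Pow(13, Rational(1, 2))), -1))), 528924) = Mul(Add(433561, Mul(51, Mul(Rational(-1, 13), I, Pow(13, Rational(1, 2))))), 528924) = Mul(Add(433561, Mul(Rational(-51, 13), I, Pow(13, Rational(1, 2)))), 528924) = Add(229320818364, Mul(Rational(-26975124, 13), I, Pow(13, Rational(1, 2))))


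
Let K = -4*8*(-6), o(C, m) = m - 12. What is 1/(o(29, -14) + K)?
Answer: 1/166 ≈ 0.0060241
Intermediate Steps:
o(C, m) = -12 + m
K = 192 (K = -32*(-6) = 192)
1/(o(29, -14) + K) = 1/((-12 - 14) + 192) = 1/(-26 + 192) = 1/166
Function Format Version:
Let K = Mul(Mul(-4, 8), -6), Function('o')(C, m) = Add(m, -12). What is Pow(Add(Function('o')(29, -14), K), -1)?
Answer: Rational(1, 166) ≈ 0.0060241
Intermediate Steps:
Function('o')(C, m) = Add(-12, m)
K = 192 (K = Mul(-32, -6) = 192)
Pow(Add(Function('o')(29, -14), K), -1) = Pow(Add(Add(-12, -14), 192), -1) = Pow(Add(-26, 192), -1) = Pow(166, -1) = Rational(1, 166)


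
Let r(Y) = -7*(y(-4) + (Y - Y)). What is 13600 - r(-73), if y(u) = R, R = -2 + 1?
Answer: 13593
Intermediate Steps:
R = -1
y(u) = -1
r(Y) = 7 (r(Y) = -7*(-1 + (Y - Y)) = -7*(-1 + 0) = -7*(-1) = 7)
13600 - r(-73) = 13600 - 1*7 = 13600 - 7 = 13593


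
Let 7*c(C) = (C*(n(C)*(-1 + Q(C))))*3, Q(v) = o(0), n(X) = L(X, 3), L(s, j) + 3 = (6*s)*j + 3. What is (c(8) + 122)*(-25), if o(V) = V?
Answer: 65050/7 ≈ 9292.9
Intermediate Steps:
L(s, j) = 6*j*s (L(s, j) = -3 + ((6*s)*j + 3) = -3 + (6*j*s + 3) = -3 + (3 + 6*j*s) = 6*j*s)
n(X) = 18*X (n(X) = 6*3*X = 18*X)
Q(v) = 0
c(C) = -54*C**2/7 (c(C) = ((C*((18*C)*(-1 + 0)))*3)/7 = ((C*((18*C)*(-1)))*3)/7 = ((C*(-18*C))*3)/7 = (-18*C**2*3)/7 = (-54*C**2)/7 = -54*C**2/7)
(c(8) + 122)*(-25) = (-54/7*8**2 + 122)*(-25) = (-54/7*64 + 122)*(-25) = (-3456/7 + 122)*(-25) = -2602/7*(-25) = 65050/7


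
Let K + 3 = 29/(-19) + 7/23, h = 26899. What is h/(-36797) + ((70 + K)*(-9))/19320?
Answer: -15774901403/20711412232 ≈ -0.76165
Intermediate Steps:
K = -1845/437 (K = -3 + (29/(-19) + 7/23) = -3 + (29*(-1/19) + 7*(1/23)) = -3 + (-29/19 + 7/23) = -3 - 534/437 = -1845/437 ≈ -4.2220)
h/(-36797) + ((70 + K)*(-9))/19320 = 26899/(-36797) + ((70 - 1845/437)*(-9))/19320 = 26899*(-1/36797) + ((28745/437)*(-9))*(1/19320) = -26899/36797 - 258705/437*1/19320 = -26899/36797 - 17247/562856 = -15774901403/20711412232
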